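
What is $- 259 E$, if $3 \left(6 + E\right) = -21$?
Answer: $3367$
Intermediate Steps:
$E = -13$ ($E = -6 + \frac{1}{3} \left(-21\right) = -6 - 7 = -13$)
$- 259 E = \left(-259\right) \left(-13\right) = 3367$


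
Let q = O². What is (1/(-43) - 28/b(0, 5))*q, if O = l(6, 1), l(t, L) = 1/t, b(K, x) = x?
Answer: -403/2580 ≈ -0.15620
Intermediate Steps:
O = ⅙ (O = 1/6 = ⅙ ≈ 0.16667)
q = 1/36 (q = (⅙)² = 1/36 ≈ 0.027778)
(1/(-43) - 28/b(0, 5))*q = (1/(-43) - 28/5)*(1/36) = (-1/43 - 28*⅕)*(1/36) = (-1/43 - 28/5)*(1/36) = -1209/215*1/36 = -403/2580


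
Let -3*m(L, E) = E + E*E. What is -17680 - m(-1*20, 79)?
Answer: -46720/3 ≈ -15573.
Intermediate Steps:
m(L, E) = -E/3 - E²/3 (m(L, E) = -(E + E*E)/3 = -(E + E²)/3 = -E/3 - E²/3)
-17680 - m(-1*20, 79) = -17680 - (-1)*79*(1 + 79)/3 = -17680 - (-1)*79*80/3 = -17680 - 1*(-6320/3) = -17680 + 6320/3 = -46720/3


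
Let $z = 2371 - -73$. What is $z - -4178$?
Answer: $6622$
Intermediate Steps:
$z = 2444$ ($z = 2371 + 73 = 2444$)
$z - -4178 = 2444 - -4178 = 2444 + 4178 = 6622$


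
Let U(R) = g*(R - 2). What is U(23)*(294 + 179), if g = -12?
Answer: -119196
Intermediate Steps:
U(R) = 24 - 12*R (U(R) = -12*(R - 2) = -12*(-2 + R) = 24 - 12*R)
U(23)*(294 + 179) = (24 - 12*23)*(294 + 179) = (24 - 276)*473 = -252*473 = -119196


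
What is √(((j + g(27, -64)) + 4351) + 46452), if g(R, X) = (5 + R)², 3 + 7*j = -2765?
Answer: √2520147/7 ≈ 226.79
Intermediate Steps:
j = -2768/7 (j = -3/7 + (⅐)*(-2765) = -3/7 - 395 = -2768/7 ≈ -395.43)
√(((j + g(27, -64)) + 4351) + 46452) = √(((-2768/7 + (5 + 27)²) + 4351) + 46452) = √(((-2768/7 + 32²) + 4351) + 46452) = √(((-2768/7 + 1024) + 4351) + 46452) = √((4400/7 + 4351) + 46452) = √(34857/7 + 46452) = √(360021/7) = √2520147/7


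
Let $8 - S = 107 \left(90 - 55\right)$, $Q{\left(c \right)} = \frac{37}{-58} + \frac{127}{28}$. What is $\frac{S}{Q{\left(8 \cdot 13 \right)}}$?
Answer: $- \frac{3034444}{3165} \approx -958.75$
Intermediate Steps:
$Q{\left(c \right)} = \frac{3165}{812}$ ($Q{\left(c \right)} = 37 \left(- \frac{1}{58}\right) + 127 \cdot \frac{1}{28} = - \frac{37}{58} + \frac{127}{28} = \frac{3165}{812}$)
$S = -3737$ ($S = 8 - 107 \left(90 - 55\right) = 8 - 107 \cdot 35 = 8 - 3745 = -3737$)
$\frac{S}{Q{\left(8 \cdot 13 \right)}} = - \frac{3737}{\frac{3165}{812}} = \left(-3737\right) \frac{812}{3165} = - \frac{3034444}{3165}$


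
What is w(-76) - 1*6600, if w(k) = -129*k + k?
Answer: 3128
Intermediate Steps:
w(k) = -128*k
w(-76) - 1*6600 = -128*(-76) - 1*6600 = 9728 - 6600 = 3128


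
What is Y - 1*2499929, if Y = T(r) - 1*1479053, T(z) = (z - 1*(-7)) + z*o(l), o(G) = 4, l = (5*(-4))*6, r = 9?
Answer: -3978930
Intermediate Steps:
l = -120 (l = -20*6 = -120)
T(z) = 7 + 5*z (T(z) = (z - 1*(-7)) + z*4 = (z + 7) + 4*z = (7 + z) + 4*z = 7 + 5*z)
Y = -1479001 (Y = (7 + 5*9) - 1*1479053 = (7 + 45) - 1479053 = 52 - 1479053 = -1479001)
Y - 1*2499929 = -1479001 - 1*2499929 = -1479001 - 2499929 = -3978930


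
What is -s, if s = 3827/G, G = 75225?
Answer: -3827/75225 ≈ -0.050874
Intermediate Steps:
s = 3827/75225 ≈ 0.050874
-s = -1*3827/75225 = -3827/75225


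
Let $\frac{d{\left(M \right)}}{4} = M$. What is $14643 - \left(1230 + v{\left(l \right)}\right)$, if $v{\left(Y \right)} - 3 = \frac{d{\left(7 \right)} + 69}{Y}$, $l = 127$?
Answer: $\frac{1702973}{127} \approx 13409.0$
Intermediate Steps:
$d{\left(M \right)} = 4 M$
$v{\left(Y \right)} = 3 + \frac{97}{Y}$ ($v{\left(Y \right)} = 3 + \frac{4 \cdot 7 + 69}{Y} = 3 + \frac{28 + 69}{Y} = 3 + \frac{97}{Y}$)
$14643 - \left(1230 + v{\left(l \right)}\right) = 14643 - \left(1230 + \left(3 + \frac{97}{127}\right)\right) = 14643 - \left(1230 + \frac{478}{127}\right) = 14643 - \frac{156688}{127} = \frac{1702973}{127}$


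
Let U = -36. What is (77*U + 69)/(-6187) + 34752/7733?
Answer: 235912923/47844071 ≈ 4.9309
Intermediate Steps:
(77*U + 69)/(-6187) + 34752/7733 = (77*(-36) + 69)/(-6187) + 34752/7733 = (-2772 + 69)*(-1/6187) + 34752*(1/7733) = -2703*(-1/6187) + 34752/7733 = 2703/6187 + 34752/7733 = 235912923/47844071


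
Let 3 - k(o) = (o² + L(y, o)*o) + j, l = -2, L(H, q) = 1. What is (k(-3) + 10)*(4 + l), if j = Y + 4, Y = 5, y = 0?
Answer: -4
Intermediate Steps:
j = 9 (j = 5 + 4 = 9)
k(o) = -6 - o - o² (k(o) = 3 - ((o² + 1*o) + 9) = 3 - ((o² + o) + 9) = 3 - ((o + o²) + 9) = 3 - (9 + o + o²) = 3 + (-9 - o - o²) = -6 - o - o²)
(k(-3) + 10)*(4 + l) = ((-6 - 1*(-3) - 1*(-3)²) + 10)*(4 - 2) = ((-6 + 3 - 1*9) + 10)*2 = ((-6 + 3 - 9) + 10)*2 = (-12 + 10)*2 = -2*2 = -4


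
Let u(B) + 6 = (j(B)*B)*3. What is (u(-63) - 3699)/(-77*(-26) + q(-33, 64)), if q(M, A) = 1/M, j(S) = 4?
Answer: -147213/66065 ≈ -2.2283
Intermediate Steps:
u(B) = -6 + 12*B (u(B) = -6 + (4*B)*3 = -6 + 12*B)
(u(-63) - 3699)/(-77*(-26) + q(-33, 64)) = ((-6 + 12*(-63)) - 3699)/(-77*(-26) + 1/(-33)) = ((-6 - 756) - 3699)/(2002 - 1/33) = (-762 - 3699)/(66065/33) = -4461*33/66065 = -147213/66065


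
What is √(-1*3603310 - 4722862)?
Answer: 2*I*√2081543 ≈ 2885.5*I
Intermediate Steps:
√(-1*3603310 - 4722862) = √(-3603310 - 4722862) = √(-8326172) = 2*I*√2081543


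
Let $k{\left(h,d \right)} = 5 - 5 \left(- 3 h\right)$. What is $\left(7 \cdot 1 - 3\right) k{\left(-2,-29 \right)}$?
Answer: $-100$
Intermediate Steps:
$k{\left(h,d \right)} = 5 + 15 h$
$\left(7 \cdot 1 - 3\right) k{\left(-2,-29 \right)} = \left(7 \cdot 1 - 3\right) \left(5 + 15 \left(-2\right)\right) = \left(7 - 3\right) \left(5 - 30\right) = 4 \left(-25\right) = -100$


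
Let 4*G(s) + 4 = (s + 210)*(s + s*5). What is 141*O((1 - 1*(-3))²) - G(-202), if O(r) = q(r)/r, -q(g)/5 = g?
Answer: 1720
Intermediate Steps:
G(s) = -1 + 3*s*(210 + s)/2 (G(s) = -1 + ((s + 210)*(s + s*5))/4 = -1 + ((210 + s)*(s + 5*s))/4 = -1 + ((210 + s)*(6*s))/4 = -1 + (6*s*(210 + s))/4 = -1 + 3*s*(210 + s)/2)
q(g) = -5*g
O(r) = -5 (O(r) = (-5*r)/r = -5)
141*O((1 - 1*(-3))²) - G(-202) = 141*(-5) - (-1 + 315*(-202) + (3/2)*(-202)²) = -705 - (-1 - 63630 + (3/2)*40804) = -705 - (-1 - 63630 + 61206) = -705 - 1*(-2425) = -705 + 2425 = 1720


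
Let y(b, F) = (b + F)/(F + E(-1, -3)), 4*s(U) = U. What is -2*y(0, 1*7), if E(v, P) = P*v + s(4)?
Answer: -14/11 ≈ -1.2727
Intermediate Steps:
s(U) = U/4
E(v, P) = 1 + P*v (E(v, P) = P*v + (¼)*4 = P*v + 1 = 1 + P*v)
y(b, F) = (F + b)/(4 + F) (y(b, F) = (b + F)/(F + (1 - 3*(-1))) = (F + b)/(F + (1 + 3)) = (F + b)/(F + 4) = (F + b)/(4 + F))
-2*y(0, 1*7) = -2*(1*7 + 0)/(4 + 1*7) = -2*(7 + 0)/(4 + 7) = -2*7/11 = -14/11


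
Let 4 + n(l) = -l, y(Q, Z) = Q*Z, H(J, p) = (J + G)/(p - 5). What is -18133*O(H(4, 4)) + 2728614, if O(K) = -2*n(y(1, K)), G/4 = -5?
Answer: 2003294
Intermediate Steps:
G = -20 (G = 4*(-5) = -20)
H(J, p) = (-20 + J)/(-5 + p) (H(J, p) = (J - 20)/(p - 5) = (-20 + J)/(-5 + p))
n(l) = -4 - l
O(K) = 8 + 2*K (O(K) = -2*(-4 - K) = 8 + 2*K)
-18133*O(H(4, 4)) + 2728614 = -18133*(8 + 2*((-20 + 4)/(-5 + 4))) + 2728614 = -18133*(8 + 2*(-16/(-1))) + 2728614 = -18133*(8 + 2*(-1*(-16))) + 2728614 = -18133*(8 + 2*16) + 2728614 = -18133*(8 + 32) + 2728614 = -18133*40 + 2728614 = -725320 + 2728614 = 2003294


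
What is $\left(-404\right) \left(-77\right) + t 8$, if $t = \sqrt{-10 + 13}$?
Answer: $31108 + 8 \sqrt{3} \approx 31122.0$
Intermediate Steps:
$t = \sqrt{3} \approx 1.732$
$\left(-404\right) \left(-77\right) + t 8 = \left(-404\right) \left(-77\right) + \sqrt{3} \cdot 8 = 31108 + 8 \sqrt{3}$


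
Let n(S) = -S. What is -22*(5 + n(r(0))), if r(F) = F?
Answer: -110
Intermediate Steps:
-22*(5 + n(r(0))) = -22*(5 - 1*0) = -22*(5 + 0) = -22*5 = -110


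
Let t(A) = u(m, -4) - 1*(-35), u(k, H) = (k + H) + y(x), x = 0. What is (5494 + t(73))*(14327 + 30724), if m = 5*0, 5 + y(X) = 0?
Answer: 248681520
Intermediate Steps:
y(X) = -5 (y(X) = -5 + 0 = -5)
m = 0
u(k, H) = -5 + H + k (u(k, H) = (k + H) - 5 = (H + k) - 5 = -5 + H + k)
t(A) = 26 (t(A) = (-5 - 4 + 0) - 1*(-35) = -9 + 35 = 26)
(5494 + t(73))*(14327 + 30724) = (5494 + 26)*(14327 + 30724) = 5520*45051 = 248681520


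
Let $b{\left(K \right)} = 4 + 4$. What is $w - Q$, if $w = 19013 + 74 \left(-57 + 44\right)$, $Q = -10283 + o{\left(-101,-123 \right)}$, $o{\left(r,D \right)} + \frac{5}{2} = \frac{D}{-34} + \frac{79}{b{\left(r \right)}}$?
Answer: $\frac{3851929}{136} \approx 28323.0$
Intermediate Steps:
$b{\left(K \right)} = 8$
$o{\left(r,D \right)} = \frac{59}{8} - \frac{D}{34}$ ($o{\left(r,D \right)} = - \frac{5}{2} + \left(\frac{D}{-34} + \frac{79}{8}\right) = - \frac{5}{2} + \left(D \left(- \frac{1}{34}\right) + 79 \cdot \frac{1}{8}\right) = - \frac{5}{2} - \left(- \frac{79}{8} + \frac{D}{34}\right) = \frac{59}{8} - \frac{D}{34}$)
$Q = - \frac{1396993}{136}$ ($Q = -10283 + \left(\frac{59}{8} - - \frac{123}{34}\right) = -10283 + \left(\frac{59}{8} + \frac{123}{34}\right) = -10283 + \frac{1495}{136} = - \frac{1396993}{136} \approx -10272.0$)
$w = 18051$ ($w = 19013 + 74 \left(-13\right) = 19013 - 962 = 18051$)
$w - Q = 18051 - - \frac{1396993}{136} = 18051 + \frac{1396993}{136} = \frac{3851929}{136}$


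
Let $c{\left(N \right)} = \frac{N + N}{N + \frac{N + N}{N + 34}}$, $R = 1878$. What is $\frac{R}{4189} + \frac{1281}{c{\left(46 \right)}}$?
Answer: $\frac{220160709}{335120} \approx 656.96$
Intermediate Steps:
$c{\left(N \right)} = \frac{2 N}{N + \frac{2 N}{34 + N}}$
$\frac{R}{4189} + \frac{1281}{c{\left(46 \right)}} = \frac{1878}{4189} + \frac{1281}{2 \frac{1}{36 + 46} \left(34 + 46\right)} = 1878 \cdot \frac{1}{4189} + \frac{1281}{2 \cdot \frac{1}{82} \cdot 80} = \frac{1878}{4189} + \frac{1281}{2 \cdot \frac{1}{82} \cdot 80} = \frac{1878}{4189} + \frac{1281}{\frac{80}{41}} = \frac{1878}{4189} + 1281 \cdot \frac{41}{80} = \frac{1878}{4189} + \frac{52521}{80} = \frac{220160709}{335120}$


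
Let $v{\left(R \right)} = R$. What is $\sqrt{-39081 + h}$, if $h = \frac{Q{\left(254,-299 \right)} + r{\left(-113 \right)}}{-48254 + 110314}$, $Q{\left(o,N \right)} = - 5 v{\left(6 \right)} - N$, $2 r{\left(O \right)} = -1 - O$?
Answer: $\frac{i \sqrt{1505182471621}}{6206} \approx 197.69 i$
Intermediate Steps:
$r{\left(O \right)} = - \frac{1}{2} - \frac{O}{2}$ ($r{\left(O \right)} = \frac{-1 - O}{2} = - \frac{1}{2} - \frac{O}{2}$)
$Q{\left(o,N \right)} = -30 - N$ ($Q{\left(o,N \right)} = \left(-5\right) 6 - N = -30 - N$)
$h = \frac{65}{12412}$ ($h = \frac{\left(-30 - -299\right) - -56}{-48254 + 110314} = \frac{\left(-30 + 299\right) + \left(- \frac{1}{2} + \frac{113}{2}\right)}{62060} = \left(269 + 56\right) \frac{1}{62060} = 325 \cdot \frac{1}{62060} = \frac{65}{12412} \approx 0.0052369$)
$\sqrt{-39081 + h} = \sqrt{-39081 + \frac{65}{12412}} = \sqrt{- \frac{485073307}{12412}} = \frac{i \sqrt{1505182471621}}{6206}$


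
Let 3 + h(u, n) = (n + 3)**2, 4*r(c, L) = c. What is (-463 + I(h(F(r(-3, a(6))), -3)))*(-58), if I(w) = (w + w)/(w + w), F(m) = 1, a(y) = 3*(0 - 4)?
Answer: 26796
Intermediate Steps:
a(y) = -12 (a(y) = 3*(-4) = -12)
r(c, L) = c/4
h(u, n) = -3 + (3 + n)**2 (h(u, n) = -3 + (n + 3)**2 = -3 + (3 + n)**2)
I(w) = 1 (I(w) = (2*w)/((2*w)) = (2*w)*(1/(2*w)) = 1)
(-463 + I(h(F(r(-3, a(6))), -3)))*(-58) = (-463 + 1)*(-58) = -462*(-58) = 26796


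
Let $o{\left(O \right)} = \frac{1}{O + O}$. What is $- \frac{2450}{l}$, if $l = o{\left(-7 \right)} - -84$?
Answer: $- \frac{1372}{47} \approx -29.191$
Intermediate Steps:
$o{\left(O \right)} = \frac{1}{2 O}$
$l = \frac{1175}{14}$ ($l = \frac{1}{2 \left(-7\right)} - -84 = \frac{1}{2} \left(- \frac{1}{7}\right) + 84 = - \frac{1}{14} + 84 = \frac{1175}{14} \approx 83.929$)
$- \frac{2450}{l} = - \frac{2450}{\frac{1175}{14}} = \left(-2450\right) \frac{14}{1175} = - \frac{1372}{47}$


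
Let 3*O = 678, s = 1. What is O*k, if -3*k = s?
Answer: -226/3 ≈ -75.333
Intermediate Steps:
O = 226 (O = (1/3)*678 = 226)
k = -1/3 (k = -1/3*1 = -1/3 ≈ -0.33333)
O*k = 226*(-1/3) = -226/3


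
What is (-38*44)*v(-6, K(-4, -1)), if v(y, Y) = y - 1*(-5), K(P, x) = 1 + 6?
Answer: 1672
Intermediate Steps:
K(P, x) = 7
v(y, Y) = 5 + y (v(y, Y) = y + 5 = 5 + y)
(-38*44)*v(-6, K(-4, -1)) = (-38*44)*(5 - 6) = -1672*(-1) = 1672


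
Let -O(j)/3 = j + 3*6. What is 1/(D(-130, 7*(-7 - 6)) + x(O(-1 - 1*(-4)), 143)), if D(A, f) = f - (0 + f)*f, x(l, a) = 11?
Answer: -1/8361 ≈ -0.00011960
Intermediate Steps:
O(j) = -54 - 3*j (O(j) = -3*(j + 3*6) = -3*(j + 18) = -3*(18 + j) = -54 - 3*j)
D(A, f) = f - f**2 (D(A, f) = f - f*f = f - f**2)
1/(D(-130, 7*(-7 - 6)) + x(O(-1 - 1*(-4)), 143)) = 1/((7*(-7 - 6))*(1 - 7*(-7 - 6)) + 11) = 1/((7*(-13))*(1 - 7*(-13)) + 11) = 1/(-91*(1 - 1*(-91)) + 11) = 1/(-91*(1 + 91) + 11) = 1/(-91*92 + 11) = 1/(-8372 + 11) = 1/(-8361) = -1/8361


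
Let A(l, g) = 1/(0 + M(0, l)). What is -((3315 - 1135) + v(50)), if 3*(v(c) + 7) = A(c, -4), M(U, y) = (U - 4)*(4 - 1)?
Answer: -78227/36 ≈ -2173.0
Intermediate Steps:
M(U, y) = -12 + 3*U (M(U, y) = (-4 + U)*3 = -12 + 3*U)
A(l, g) = -1/12 (A(l, g) = 1/(0 + (-12 + 3*0)) = 1/(0 + (-12 + 0)) = 1/(0 - 12) = 1/(-12) = -1/12)
v(c) = -253/36 (v(c) = -7 + (⅓)*(-1/12) = -7 - 1/36 = -253/36)
-((3315 - 1135) + v(50)) = -((3315 - 1135) - 253/36) = -(2180 - 253/36) = -1*78227/36 = -78227/36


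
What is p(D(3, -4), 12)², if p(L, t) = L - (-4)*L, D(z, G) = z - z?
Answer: 0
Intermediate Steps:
D(z, G) = 0
p(L, t) = 5*L (p(L, t) = L + 4*L = 5*L)
p(D(3, -4), 12)² = (5*0)² = 0² = 0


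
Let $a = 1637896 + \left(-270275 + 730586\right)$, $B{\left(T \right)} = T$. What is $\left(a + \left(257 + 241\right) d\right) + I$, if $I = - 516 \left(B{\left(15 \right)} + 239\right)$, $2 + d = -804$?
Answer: $1565755$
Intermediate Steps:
$d = -806$ ($d = -2 - 804 = -806$)
$I = -131064$ ($I = - 516 \left(15 + 239\right) = \left(-516\right) 254 = -131064$)
$a = 2098207$ ($a = 1637896 + 460311 = 2098207$)
$\left(a + \left(257 + 241\right) d\right) + I = \left(2098207 + \left(257 + 241\right) \left(-806\right)\right) - 131064 = \left(2098207 + 498 \left(-806\right)\right) - 131064 = \left(2098207 - 401388\right) - 131064 = 1696819 - 131064 = 1565755$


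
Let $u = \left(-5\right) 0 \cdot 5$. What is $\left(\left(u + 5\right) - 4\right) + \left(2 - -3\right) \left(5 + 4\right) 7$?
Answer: $316$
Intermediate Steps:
$u = 0$ ($u = 0 \cdot 5 = 0$)
$\left(\left(u + 5\right) - 4\right) + \left(2 - -3\right) \left(5 + 4\right) 7 = \left(\left(0 + 5\right) - 4\right) + \left(2 - -3\right) \left(5 + 4\right) 7 = \left(5 - 4\right) + \left(2 + 3\right) 9 \cdot 7 = 1 + 5 \cdot 9 \cdot 7 = 1 + 45 \cdot 7 = 1 + 315 = 316$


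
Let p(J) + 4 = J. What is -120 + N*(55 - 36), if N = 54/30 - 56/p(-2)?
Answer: 1373/15 ≈ 91.533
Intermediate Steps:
p(J) = -4 + J
N = 167/15 (N = 54/30 - 56/(-4 - 2) = 54*(1/30) - 56/(-6) = 9/5 - 56*(-⅙) = 9/5 + 28/3 = 167/15 ≈ 11.133)
-120 + N*(55 - 36) = -120 + 167*(55 - 36)/15 = -120 + (167/15)*19 = -120 + 3173/15 = 1373/15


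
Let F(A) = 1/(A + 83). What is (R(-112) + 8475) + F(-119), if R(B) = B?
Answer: 301067/36 ≈ 8363.0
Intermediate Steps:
F(A) = 1/(83 + A)
(R(-112) + 8475) + F(-119) = (-112 + 8475) + 1/(83 - 119) = 8363 + 1/(-36) = 8363 - 1/36 = 301067/36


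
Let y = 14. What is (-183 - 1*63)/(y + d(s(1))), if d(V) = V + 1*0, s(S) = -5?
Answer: -82/3 ≈ -27.333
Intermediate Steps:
d(V) = V (d(V) = V + 0 = V)
(-183 - 1*63)/(y + d(s(1))) = (-183 - 1*63)/(14 - 5) = (-183 - 63)/9 = (1/9)*(-246) = -82/3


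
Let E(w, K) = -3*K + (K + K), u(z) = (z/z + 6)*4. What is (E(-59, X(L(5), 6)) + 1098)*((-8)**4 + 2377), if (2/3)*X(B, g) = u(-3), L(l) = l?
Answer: 6835488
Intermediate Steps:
u(z) = 28 (u(z) = (1 + 6)*4 = 7*4 = 28)
X(B, g) = 42 (X(B, g) = (3/2)*28 = 42)
E(w, K) = -K (E(w, K) = -3*K + 2*K = -K)
(E(-59, X(L(5), 6)) + 1098)*((-8)**4 + 2377) = (-1*42 + 1098)*((-8)**4 + 2377) = (-42 + 1098)*(4096 + 2377) = 1056*6473 = 6835488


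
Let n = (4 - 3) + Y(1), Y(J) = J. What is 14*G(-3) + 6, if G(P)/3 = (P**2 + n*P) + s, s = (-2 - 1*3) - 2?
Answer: -162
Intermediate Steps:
n = 2 (n = (4 - 3) + 1 = 1 + 1 = 2)
s = -7 (s = (-2 - 3) - 2 = -5 - 2 = -7)
G(P) = -21 + 3*P**2 + 6*P (G(P) = 3*((P**2 + 2*P) - 7) = 3*(-7 + P**2 + 2*P) = -21 + 3*P**2 + 6*P)
14*G(-3) + 6 = 14*(-21 + 3*(-3)**2 + 6*(-3)) + 6 = 14*(-21 + 3*9 - 18) + 6 = 14*(-21 + 27 - 18) + 6 = 14*(-12) + 6 = -168 + 6 = -162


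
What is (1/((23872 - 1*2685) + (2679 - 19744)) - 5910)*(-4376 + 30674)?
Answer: -35591448759/229 ≈ -1.5542e+8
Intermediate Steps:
(1/((23872 - 1*2685) + (2679 - 19744)) - 5910)*(-4376 + 30674) = (1/((23872 - 2685) - 17065) - 5910)*26298 = (1/(21187 - 17065) - 5910)*26298 = (1/4122 - 5910)*26298 = -24361019/4122*26298 = -35591448759/229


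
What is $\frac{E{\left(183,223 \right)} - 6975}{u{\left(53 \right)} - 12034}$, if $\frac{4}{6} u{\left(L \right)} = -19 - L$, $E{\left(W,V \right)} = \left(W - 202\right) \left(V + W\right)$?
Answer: $\frac{14689}{12142} \approx 1.2098$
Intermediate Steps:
$E{\left(W,V \right)} = \left(-202 + W\right) \left(V + W\right)$
$u{\left(L \right)} = - \frac{57}{2} - \frac{3 L}{2}$ ($u{\left(L \right)} = \frac{3 \left(-19 - L\right)}{2} = - \frac{57}{2} - \frac{3 L}{2}$)
$\frac{E{\left(183,223 \right)} - 6975}{u{\left(53 \right)} - 12034} = \frac{\left(183^{2} - 45046 - 36966 + 223 \cdot 183\right) - 6975}{\left(- \frac{57}{2} - \frac{159}{2}\right) - 12034} = \frac{\left(33489 - 45046 - 36966 + 40809\right) - 6975}{\left(- \frac{57}{2} - \frac{159}{2}\right) - 12034} = \frac{-7714 - 6975}{-108 - 12034} = - \frac{14689}{-12142} = \left(-14689\right) \left(- \frac{1}{12142}\right) = \frac{14689}{12142}$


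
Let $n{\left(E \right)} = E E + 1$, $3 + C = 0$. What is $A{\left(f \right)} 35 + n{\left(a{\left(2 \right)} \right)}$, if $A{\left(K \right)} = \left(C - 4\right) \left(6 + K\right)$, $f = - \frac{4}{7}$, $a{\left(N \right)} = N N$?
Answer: $-1313$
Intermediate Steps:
$C = -3$ ($C = -3 + 0 = -3$)
$a{\left(N \right)} = N^{2}$
$n{\left(E \right)} = 1 + E^{2}$ ($n{\left(E \right)} = E^{2} + 1 = 1 + E^{2}$)
$f = - \frac{4}{7}$ ($f = \left(-4\right) \frac{1}{7} = - \frac{4}{7} \approx -0.57143$)
$A{\left(K \right)} = -42 - 7 K$ ($A{\left(K \right)} = \left(-3 - 4\right) \left(6 + K\right) = - 7 \left(6 + K\right) = -42 - 7 K$)
$A{\left(f \right)} 35 + n{\left(a{\left(2 \right)} \right)} = \left(-42 - -4\right) 35 + \left(1 + \left(2^{2}\right)^{2}\right) = \left(-42 + 4\right) 35 + \left(1 + 4^{2}\right) = \left(-38\right) 35 + \left(1 + 16\right) = -1330 + 17 = -1313$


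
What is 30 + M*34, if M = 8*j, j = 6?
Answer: 1662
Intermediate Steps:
M = 48 (M = 8*6 = 48)
30 + M*34 = 30 + 48*34 = 30 + 1632 = 1662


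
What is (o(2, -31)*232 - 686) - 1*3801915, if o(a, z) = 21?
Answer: -3797729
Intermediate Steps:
(o(2, -31)*232 - 686) - 1*3801915 = (21*232 - 686) - 1*3801915 = (4872 - 686) - 3801915 = 4186 - 3801915 = -3797729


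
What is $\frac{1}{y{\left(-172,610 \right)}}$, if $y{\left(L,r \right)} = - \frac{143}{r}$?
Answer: $- \frac{610}{143} \approx -4.2657$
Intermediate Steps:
$\frac{1}{y{\left(-172,610 \right)}} = \frac{1}{\left(-143\right) \frac{1}{610}} = \frac{1}{- \frac{143}{610}} = - \frac{610}{143}$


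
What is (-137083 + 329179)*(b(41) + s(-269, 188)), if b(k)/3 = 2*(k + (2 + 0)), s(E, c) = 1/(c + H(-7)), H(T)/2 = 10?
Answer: 644301990/13 ≈ 4.9562e+7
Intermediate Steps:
H(T) = 20 (H(T) = 2*10 = 20)
s(E, c) = 1/(20 + c) (s(E, c) = 1/(c + 20) = 1/(20 + c))
b(k) = 12 + 6*k (b(k) = 3*(2*(k + (2 + 0))) = 3*(2*(k + 2)) = 3*(2*(2 + k)) = 3*(4 + 2*k) = 12 + 6*k)
(-137083 + 329179)*(b(41) + s(-269, 188)) = (-137083 + 329179)*((12 + 6*41) + 1/(20 + 188)) = 192096*((12 + 246) + 1/208) = 192096*(258 + 1/208) = 192096*(53665/208) = 644301990/13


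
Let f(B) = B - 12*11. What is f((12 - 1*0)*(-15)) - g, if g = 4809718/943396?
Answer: -149574635/471698 ≈ -317.10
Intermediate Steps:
f(B) = -132 + B (f(B) = B - 132 = -132 + B)
g = 2404859/471698 (g = 4809718*(1/943396) = 2404859/471698 ≈ 5.0983)
f((12 - 1*0)*(-15)) - g = (-132 + (12 - 1*0)*(-15)) - 1*2404859/471698 = (-132 + (12 + 0)*(-15)) - 2404859/471698 = (-132 + 12*(-15)) - 2404859/471698 = (-132 - 180) - 2404859/471698 = -312 - 2404859/471698 = -149574635/471698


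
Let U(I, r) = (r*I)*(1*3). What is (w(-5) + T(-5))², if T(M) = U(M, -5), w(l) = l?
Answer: 4900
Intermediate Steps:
U(I, r) = 3*I*r (U(I, r) = (I*r)*3 = 3*I*r)
T(M) = -15*M (T(M) = 3*M*(-5) = -15*M)
(w(-5) + T(-5))² = (-5 - 15*(-5))² = (-5 + 75)² = 70² = 4900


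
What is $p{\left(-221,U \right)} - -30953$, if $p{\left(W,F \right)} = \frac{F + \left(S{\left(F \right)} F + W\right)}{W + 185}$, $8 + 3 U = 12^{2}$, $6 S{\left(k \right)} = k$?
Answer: $\frac{30081811}{972} \approx 30948.0$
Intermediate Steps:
$S{\left(k \right)} = \frac{k}{6}$
$U = \frac{136}{3}$ ($U = - \frac{8}{3} + \frac{12^{2}}{3} = - \frac{8}{3} + \frac{1}{3} \cdot 144 = - \frac{8}{3} + 48 = \frac{136}{3} \approx 45.333$)
$p{\left(W,F \right)} = \frac{F + W + \frac{F^{2}}{6}}{185 + W}$ ($p{\left(W,F \right)} = \frac{F + \left(\frac{F}{6} F + W\right)}{W + 185} = \frac{F + \left(\frac{F^{2}}{6} + W\right)}{185 + W} = \frac{F + \left(W + \frac{F^{2}}{6}\right)}{185 + W} = \frac{F + W + \frac{F^{2}}{6}}{185 + W}$)
$p{\left(-221,U \right)} - -30953 = \frac{\frac{136}{3} - 221 + \frac{\left(\frac{136}{3}\right)^{2}}{6}}{185 - 221} - -30953 = \frac{\frac{136}{3} - 221 + \frac{1}{6} \cdot \frac{18496}{9}}{-36} + 30953 = - \frac{\frac{136}{3} - 221 + \frac{9248}{27}}{36} + 30953 = \left(- \frac{1}{36}\right) \frac{4505}{27} + 30953 = - \frac{4505}{972} + 30953 = \frac{30081811}{972}$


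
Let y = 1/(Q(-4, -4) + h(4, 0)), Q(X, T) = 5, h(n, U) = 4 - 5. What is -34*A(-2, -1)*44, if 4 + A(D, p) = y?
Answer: 5610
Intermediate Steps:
h(n, U) = -1
y = ¼ (y = 1/(5 - 1) = 1/4 = ¼ ≈ 0.25000)
A(D, p) = -15/4 (A(D, p) = -4 + ¼ = -15/4)
-34*A(-2, -1)*44 = -34*(-15/4)*44 = (255/2)*44 = 5610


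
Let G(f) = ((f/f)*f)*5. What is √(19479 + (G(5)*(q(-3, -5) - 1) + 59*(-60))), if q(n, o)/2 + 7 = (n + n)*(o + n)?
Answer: 6*√499 ≈ 134.03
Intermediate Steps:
q(n, o) = -14 + 4*n*(n + o) (q(n, o) = -14 + 2*((n + n)*(o + n)) = -14 + 2*((2*n)*(n + o)) = -14 + 2*(2*n*(n + o)) = -14 + 4*n*(n + o))
G(f) = 5*f (G(f) = (1*f)*5 = f*5 = 5*f)
√(19479 + (G(5)*(q(-3, -5) - 1) + 59*(-60))) = √(19479 + ((5*5)*((-14 + 4*(-3)² + 4*(-3)*(-5)) - 1) + 59*(-60))) = √(19479 + (25*((-14 + 4*9 + 60) - 1) - 3540)) = √(19479 + (25*((-14 + 36 + 60) - 1) - 3540)) = √(19479 + (25*(82 - 1) - 3540)) = √(19479 + (25*81 - 3540)) = √(19479 + (2025 - 3540)) = √(19479 - 1515) = √17964 = 6*√499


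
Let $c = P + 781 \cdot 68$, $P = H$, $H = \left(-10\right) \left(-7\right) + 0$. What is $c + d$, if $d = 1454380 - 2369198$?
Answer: $-861640$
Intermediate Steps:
$H = 70$ ($H = 70 + 0 = 70$)
$P = 70$
$d = -914818$
$c = 53178$ ($c = 70 + 781 \cdot 68 = 70 + 53108 = 53178$)
$c + d = 53178 - 914818 = -861640$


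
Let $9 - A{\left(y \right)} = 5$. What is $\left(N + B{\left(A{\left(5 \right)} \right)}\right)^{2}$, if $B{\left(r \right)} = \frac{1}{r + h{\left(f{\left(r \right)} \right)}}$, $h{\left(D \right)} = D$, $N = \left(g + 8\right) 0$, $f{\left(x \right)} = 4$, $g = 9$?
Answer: $\frac{1}{64} \approx 0.015625$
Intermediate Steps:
$N = 0$ ($N = \left(9 + 8\right) 0 = 17 \cdot 0 = 0$)
$A{\left(y \right)} = 4$ ($A{\left(y \right)} = 9 - 5 = 4$)
$B{\left(r \right)} = \frac{1}{4 + r}$ ($B{\left(r \right)} = \frac{1}{r + 4} = \frac{1}{4 + r}$)
$\left(N + B{\left(A{\left(5 \right)} \right)}\right)^{2} = \left(0 + \frac{1}{4 + 4}\right)^{2} = \left(0 + \frac{1}{8}\right)^{2} = \left(\frac{1}{8}\right)^{2} = \frac{1}{64}$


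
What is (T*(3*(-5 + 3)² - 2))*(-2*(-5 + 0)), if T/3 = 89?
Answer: 26700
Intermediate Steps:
T = 267 (T = 3*89 = 267)
(T*(3*(-5 + 3)² - 2))*(-2*(-5 + 0)) = (267*(3*(-5 + 3)² - 2))*(-2*(-5 + 0)) = (267*(3*(-2)² - 2))*(-2*(-5)) = (267*(3*4 - 2))*10 = (267*(12 - 2))*10 = (267*10)*10 = 2670*10 = 26700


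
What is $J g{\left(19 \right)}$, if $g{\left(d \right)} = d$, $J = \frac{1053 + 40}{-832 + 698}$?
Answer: $- \frac{20767}{134} \approx -154.98$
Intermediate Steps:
$J = - \frac{1093}{134}$ ($J = \frac{1093}{-134} = 1093 \left(- \frac{1}{134}\right) = - \frac{1093}{134} \approx -8.1567$)
$J g{\left(19 \right)} = \left(- \frac{1093}{134}\right) 19 = - \frac{20767}{134}$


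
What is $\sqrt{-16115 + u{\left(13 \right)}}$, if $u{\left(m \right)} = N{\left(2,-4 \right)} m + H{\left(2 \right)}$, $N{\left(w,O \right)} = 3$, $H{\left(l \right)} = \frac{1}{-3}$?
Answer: $\frac{i \sqrt{144687}}{3} \approx 126.79 i$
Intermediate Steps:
$H{\left(l \right)} = - \frac{1}{3}$
$u{\left(m \right)} = - \frac{1}{3} + 3 m$ ($u{\left(m \right)} = 3 m - \frac{1}{3} = - \frac{1}{3} + 3 m$)
$\sqrt{-16115 + u{\left(13 \right)}} = \sqrt{-16115 + \left(- \frac{1}{3} + 3 \cdot 13\right)} = \sqrt{-16115 + \left(- \frac{1}{3} + 39\right)} = \sqrt{-16115 + \frac{116}{3}} = \sqrt{- \frac{48229}{3}} = \frac{i \sqrt{144687}}{3}$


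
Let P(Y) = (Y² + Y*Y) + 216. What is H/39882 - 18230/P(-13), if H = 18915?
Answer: -119428325/3682438 ≈ -32.432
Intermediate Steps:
P(Y) = 216 + 2*Y² (P(Y) = (Y² + Y²) + 216 = 2*Y² + 216 = 216 + 2*Y²)
H/39882 - 18230/P(-13) = 18915/39882 - 18230/(216 + 2*(-13)²) = 18915*(1/39882) - 18230/(216 + 2*169) = 6305/13294 - 18230/(216 + 338) = 6305/13294 - 18230/554 = 6305/13294 - 18230*1/554 = 6305/13294 - 9115/277 = -119428325/3682438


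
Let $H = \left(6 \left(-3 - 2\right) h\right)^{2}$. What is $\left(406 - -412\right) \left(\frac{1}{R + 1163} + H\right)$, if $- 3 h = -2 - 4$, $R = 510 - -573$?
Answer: $\frac{3307010809}{1123} \approx 2.9448 \cdot 10^{6}$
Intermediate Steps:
$R = 1083$ ($R = 510 + 573 = 1083$)
$h = 2$ ($h = - \frac{-2 - 4}{3} = \left(- \frac{1}{3}\right) \left(-6\right) = 2$)
$H = 3600$ ($H = \left(6 \left(-3 - 2\right) 2\right)^{2} = \left(6 \left(-5\right) 2\right)^{2} = \left(\left(-30\right) 2\right)^{2} = \left(-60\right)^{2} = 3600$)
$\left(406 - -412\right) \left(\frac{1}{R + 1163} + H\right) = \left(406 - -412\right) \left(\frac{1}{1083 + 1163} + 3600\right) = \left(406 + 412\right) \left(\frac{1}{2246} + 3600\right) = 818 \left(\frac{1}{2246} + 3600\right) = 818 \cdot \frac{8085601}{2246} = \frac{3307010809}{1123}$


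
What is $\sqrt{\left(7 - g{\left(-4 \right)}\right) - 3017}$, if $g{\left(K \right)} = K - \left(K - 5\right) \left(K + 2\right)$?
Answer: $6 i \sqrt{83} \approx 54.663 i$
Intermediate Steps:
$g{\left(K \right)} = K - \left(-5 + K\right) \left(2 + K\right)$
$\sqrt{\left(7 - g{\left(-4 \right)}\right) - 3017} = \sqrt{\left(7 - \left(10 - \left(-4\right)^{2} + 4 \left(-4\right)\right)\right) - 3017} = \sqrt{\left(7 - \left(10 - 16 - 16\right)\right) - 3017} = \sqrt{\left(7 - -22\right) - 3017} = \sqrt{\left(7 + 22\right) - 3017} = \sqrt{29 - 3017} = \sqrt{-2988} = 6 i \sqrt{83}$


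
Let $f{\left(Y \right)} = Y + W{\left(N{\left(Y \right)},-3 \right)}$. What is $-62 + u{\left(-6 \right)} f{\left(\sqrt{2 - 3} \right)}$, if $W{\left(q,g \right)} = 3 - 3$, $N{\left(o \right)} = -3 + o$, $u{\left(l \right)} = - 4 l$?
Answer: $-62 + 24 i \approx -62.0 + 24.0 i$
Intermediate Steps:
$W{\left(q,g \right)} = 0$
$f{\left(Y \right)} = Y$ ($f{\left(Y \right)} = Y + 0 = Y$)
$-62 + u{\left(-6 \right)} f{\left(\sqrt{2 - 3} \right)} = -62 + \left(-4\right) \left(-6\right) \sqrt{2 - 3} = -62 + 24 \sqrt{-1} = -62 + 24 i$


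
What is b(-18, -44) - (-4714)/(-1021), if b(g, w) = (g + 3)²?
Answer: 225011/1021 ≈ 220.38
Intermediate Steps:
b(g, w) = (3 + g)²
b(-18, -44) - (-4714)/(-1021) = (3 - 18)² - (-4714)/(-1021) = (-15)² - (-4714)*(-1)/1021 = 225 - 1*4714/1021 = 225 - 4714/1021 = 225011/1021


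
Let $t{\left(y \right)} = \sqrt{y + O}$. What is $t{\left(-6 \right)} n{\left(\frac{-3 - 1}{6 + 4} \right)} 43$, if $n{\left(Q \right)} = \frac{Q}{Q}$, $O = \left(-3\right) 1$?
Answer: $129 i \approx 129.0 i$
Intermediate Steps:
$O = -3$
$n{\left(Q \right)} = 1$
$t{\left(y \right)} = \sqrt{-3 + y}$ ($t{\left(y \right)} = \sqrt{y - 3} = \sqrt{-3 + y}$)
$t{\left(-6 \right)} n{\left(\frac{-3 - 1}{6 + 4} \right)} 43 = \sqrt{-3 - 6} \cdot 1 \cdot 43 = \sqrt{-9} \cdot 1 \cdot 43 = 3 i 1 \cdot 43 = 3 i 43 = 129 i$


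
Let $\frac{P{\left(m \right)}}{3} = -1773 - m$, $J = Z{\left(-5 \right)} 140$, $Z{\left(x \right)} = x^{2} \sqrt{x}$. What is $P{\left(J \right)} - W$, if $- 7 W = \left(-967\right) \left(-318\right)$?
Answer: $\frac{270273}{7} - 10500 i \sqrt{5} \approx 38610.0 - 23479.0 i$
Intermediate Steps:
$Z{\left(x \right)} = x^{\frac{5}{2}}$
$J = 3500 i \sqrt{5}$ ($J = \left(-5\right)^{\frac{5}{2}} \cdot 140 = 25 i \sqrt{5} \cdot 140 = 3500 i \sqrt{5} \approx 7826.2 i$)
$P{\left(m \right)} = -5319 - 3 m$ ($P{\left(m \right)} = 3 \left(-1773 - m\right) = -5319 - 3 m$)
$W = - \frac{307506}{7}$ ($W = - \frac{\left(-967\right) \left(-318\right)}{7} = \left(- \frac{1}{7}\right) 307506 = - \frac{307506}{7} \approx -43929.0$)
$P{\left(J \right)} - W = \left(-5319 - 3 \cdot 3500 i \sqrt{5}\right) - - \frac{307506}{7} = \left(-5319 - 10500 i \sqrt{5}\right) + \frac{307506}{7} = \frac{270273}{7} - 10500 i \sqrt{5}$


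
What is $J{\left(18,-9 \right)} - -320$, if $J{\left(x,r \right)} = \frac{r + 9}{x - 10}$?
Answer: $320$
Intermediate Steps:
$J{\left(x,r \right)} = \frac{9 + r}{-10 + x}$
$J{\left(18,-9 \right)} - -320 = \frac{9 - 9}{-10 + 18} - -320 = \frac{1}{8} \cdot 0 + 320 = 0 + 320 = 320$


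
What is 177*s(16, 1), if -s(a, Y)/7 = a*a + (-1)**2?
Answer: -318423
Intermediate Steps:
s(a, Y) = -7 - 7*a**2 (s(a, Y) = -7*(a*a + (-1)**2) = -7*(a**2 + 1) = -7*(1 + a**2) = -7 - 7*a**2)
177*s(16, 1) = 177*(-7 - 7*16**2) = 177*(-7 - 7*256) = 177*(-7 - 1792) = 177*(-1799) = -318423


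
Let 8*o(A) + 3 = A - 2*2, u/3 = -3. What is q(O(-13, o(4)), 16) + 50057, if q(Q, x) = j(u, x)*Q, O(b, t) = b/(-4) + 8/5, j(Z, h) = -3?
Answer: 1000849/20 ≈ 50042.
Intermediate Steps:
u = -9 (u = 3*(-3) = -9)
o(A) = -7/8 + A/8 (o(A) = -3/8 + (A - 2*2)/8 = -3/8 + (A - 4)/8 = -3/8 + (-4 + A)/8 = -3/8 + (-½ + A/8) = -7/8 + A/8)
O(b, t) = 8/5 - b/4 (O(b, t) = b*(-¼) + 8*(⅕) = -b/4 + 8/5 = 8/5 - b/4)
q(Q, x) = -3*Q
q(O(-13, o(4)), 16) + 50057 = -3*(8/5 - ¼*(-13)) + 50057 = -3*(8/5 + 13/4) + 50057 = -3*97/20 + 50057 = -291/20 + 50057 = 1000849/20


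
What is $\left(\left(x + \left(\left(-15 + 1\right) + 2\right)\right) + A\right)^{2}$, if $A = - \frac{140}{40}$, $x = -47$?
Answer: $\frac{15625}{4} \approx 3906.3$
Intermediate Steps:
$A = - \frac{7}{2}$ ($A = \left(-140\right) \frac{1}{40} = - \frac{7}{2} \approx -3.5$)
$\left(\left(x + \left(\left(-15 + 1\right) + 2\right)\right) + A\right)^{2} = \left(\left(-47 + \left(\left(-15 + 1\right) + 2\right)\right) - \frac{7}{2}\right)^{2} = \left(\left(-47 + \left(-14 + 2\right)\right) - \frac{7}{2}\right)^{2} = \left(\left(-47 - 12\right) - \frac{7}{2}\right)^{2} = \left(-59 - \frac{7}{2}\right)^{2} = \left(- \frac{125}{2}\right)^{2} = \frac{15625}{4}$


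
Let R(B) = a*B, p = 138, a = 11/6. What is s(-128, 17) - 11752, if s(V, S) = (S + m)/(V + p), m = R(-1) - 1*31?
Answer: -141043/12 ≈ -11754.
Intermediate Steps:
a = 11/6 (a = 11*(⅙) = 11/6 ≈ 1.8333)
R(B) = 11*B/6
m = -197/6 (m = (11/6)*(-1) - 1*31 = -11/6 - 31 = -197/6 ≈ -32.833)
s(V, S) = (-197/6 + S)/(138 + V) (s(V, S) = (S - 197/6)/(V + 138) = (-197/6 + S)/(138 + V))
s(-128, 17) - 11752 = (-197/6 + 17)/(138 - 128) - 11752 = -95/6/10 - 11752 = (⅒)*(-95/6) - 11752 = -19/12 - 11752 = -141043/12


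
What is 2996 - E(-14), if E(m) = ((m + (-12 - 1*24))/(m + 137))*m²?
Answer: 378308/123 ≈ 3075.7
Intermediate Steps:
E(m) = m²*(-36 + m)/(137 + m) (E(m) = ((m + (-12 - 24))/(137 + m))*m² = ((m - 36)/(137 + m))*m² = ((-36 + m)/(137 + m))*m² = m²*(-36 + m)/(137 + m))
2996 - E(-14) = 2996 - (-14)²*(-36 - 14)/(137 - 14) = 2996 - 196*(-50)/123 = 2996 - 1*(-9800/123) = 2996 + 9800/123 = 378308/123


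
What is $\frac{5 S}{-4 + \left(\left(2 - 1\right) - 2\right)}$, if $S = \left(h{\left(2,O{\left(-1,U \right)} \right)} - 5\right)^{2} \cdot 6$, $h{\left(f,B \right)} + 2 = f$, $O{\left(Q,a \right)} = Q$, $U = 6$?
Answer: $-150$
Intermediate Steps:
$h{\left(f,B \right)} = -2 + f$
$S = 150$ ($S = \left(\left(-2 + 2\right) - 5\right)^{2} \cdot 6 = \left(0 - 5\right)^{2} \cdot 6 = \left(-5\right)^{2} \cdot 6 = 25 \cdot 6 = 150$)
$\frac{5 S}{-4 + \left(\left(2 - 1\right) - 2\right)} = \frac{5 \cdot 150}{-4 + \left(\left(2 - 1\right) - 2\right)} = \frac{750}{-4 + \left(1 - 2\right)} = \frac{750}{-4 - 1} = \frac{750}{-5} = 750 \left(- \frac{1}{5}\right) = -150$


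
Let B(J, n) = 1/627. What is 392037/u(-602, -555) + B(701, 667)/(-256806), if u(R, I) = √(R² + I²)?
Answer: -1/161017362 + 23061*√670429/39437 ≈ 478.80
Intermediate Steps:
u(R, I) = √(I² + R²)
B(J, n) = 1/627
392037/u(-602, -555) + B(701, 667)/(-256806) = 392037/(√((-555)² + (-602)²)) + (1/627)/(-256806) = 392037/(√(308025 + 362404)) + (1/627)*(-1/256806) = 392037/(√670429) - 1/161017362 = 392037*(√670429/670429) - 1/161017362 = 23061*√670429/39437 - 1/161017362 = -1/161017362 + 23061*√670429/39437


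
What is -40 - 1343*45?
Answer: -60475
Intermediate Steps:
-40 - 1343*45 = -40 - 60435 = -60475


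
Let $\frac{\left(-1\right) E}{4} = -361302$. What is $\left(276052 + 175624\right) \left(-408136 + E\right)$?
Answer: $468420532672$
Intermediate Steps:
$E = 1445208$ ($E = \left(-4\right) \left(-361302\right) = 1445208$)
$\left(276052 + 175624\right) \left(-408136 + E\right) = \left(276052 + 175624\right) \left(-408136 + 1445208\right) = 451676 \cdot 1037072 = 468420532672$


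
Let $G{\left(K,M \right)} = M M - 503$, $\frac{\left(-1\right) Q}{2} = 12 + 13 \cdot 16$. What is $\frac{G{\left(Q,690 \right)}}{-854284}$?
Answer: $- \frac{475597}{854284} \approx -0.55672$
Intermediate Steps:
$Q = -440$ ($Q = - 2 \left(12 + 13 \cdot 16\right) = - 2 \left(12 + 208\right) = \left(-2\right) 220 = -440$)
$G{\left(K,M \right)} = -503 + M^{2}$ ($G{\left(K,M \right)} = M^{2} - 503 = -503 + M^{2}$)
$\frac{G{\left(Q,690 \right)}}{-854284} = \frac{-503 + 690^{2}}{-854284} = \left(-503 + 476100\right) \left(- \frac{1}{854284}\right) = 475597 \left(- \frac{1}{854284}\right) = - \frac{475597}{854284}$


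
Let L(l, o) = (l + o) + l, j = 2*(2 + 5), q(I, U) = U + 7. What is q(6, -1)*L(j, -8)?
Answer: 120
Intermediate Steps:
q(I, U) = 7 + U
j = 14 (j = 2*7 = 14)
L(l, o) = o + 2*l
q(6, -1)*L(j, -8) = (7 - 1)*(-8 + 2*14) = 6*(-8 + 28) = 6*20 = 120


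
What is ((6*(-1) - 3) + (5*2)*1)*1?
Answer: 1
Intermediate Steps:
((6*(-1) - 3) + (5*2)*1)*1 = ((-6 - 3) + 10*1)*1 = (-9 + 10)*1 = 1*1 = 1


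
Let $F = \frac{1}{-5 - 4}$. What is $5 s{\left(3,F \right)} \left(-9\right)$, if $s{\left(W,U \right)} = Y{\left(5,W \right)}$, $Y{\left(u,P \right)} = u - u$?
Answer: $0$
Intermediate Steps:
$F = - \frac{1}{9}$ ($F = \frac{1}{-9} = - \frac{1}{9} \approx -0.11111$)
$Y{\left(u,P \right)} = 0$
$s{\left(W,U \right)} = 0$
$5 s{\left(3,F \right)} \left(-9\right) = 5 \cdot 0 \left(-9\right) = 0 \left(-9\right) = 0$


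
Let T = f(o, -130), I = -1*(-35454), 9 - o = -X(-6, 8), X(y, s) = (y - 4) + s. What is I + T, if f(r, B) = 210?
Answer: 35664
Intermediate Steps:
X(y, s) = -4 + s + y (X(y, s) = (-4 + y) + s = -4 + s + y)
o = 7 (o = 9 - (-1)*(-4 + 8 - 6) = 9 - (-1)*(-2) = 9 - 1*2 = 9 - 2 = 7)
I = 35454
T = 210
I + T = 35454 + 210 = 35664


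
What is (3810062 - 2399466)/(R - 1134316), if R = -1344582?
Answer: -705298/1239449 ≈ -0.56904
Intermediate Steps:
(3810062 - 2399466)/(R - 1134316) = (3810062 - 2399466)/(-1344582 - 1134316) = 1410596/(-2478898) = 1410596*(-1/2478898) = -705298/1239449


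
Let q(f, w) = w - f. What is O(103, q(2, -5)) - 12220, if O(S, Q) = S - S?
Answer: -12220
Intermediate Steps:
O(S, Q) = 0
O(103, q(2, -5)) - 12220 = 0 - 12220 = -12220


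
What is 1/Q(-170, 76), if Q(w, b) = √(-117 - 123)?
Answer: -I*√15/60 ≈ -0.06455*I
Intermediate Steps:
Q(w, b) = 4*I*√15 (Q(w, b) = √(-240) = 4*I*√15)
1/Q(-170, 76) = 1/(4*I*√15) = -I*√15/60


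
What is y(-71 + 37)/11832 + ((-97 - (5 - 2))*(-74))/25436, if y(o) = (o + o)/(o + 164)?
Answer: 41840641/143840580 ≈ 0.29088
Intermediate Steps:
y(o) = 2*o/(164 + o) (y(o) = (2*o)/(164 + o) = 2*o/(164 + o))
y(-71 + 37)/11832 + ((-97 - (5 - 2))*(-74))/25436 = (2*(-71 + 37)/(164 + (-71 + 37)))/11832 + ((-97 - (5 - 2))*(-74))/25436 = (2*(-34)/(164 - 34))*(1/11832) + ((-97 - 1*3)*(-74))*(1/25436) = (2*(-34)/130)*(1/11832) + ((-97 - 3)*(-74))*(1/25436) = (2*(-34)*(1/130))*(1/11832) - 100*(-74)*(1/25436) = -34/65*1/11832 + 7400*(1/25436) = -1/22620 + 1850/6359 = 41840641/143840580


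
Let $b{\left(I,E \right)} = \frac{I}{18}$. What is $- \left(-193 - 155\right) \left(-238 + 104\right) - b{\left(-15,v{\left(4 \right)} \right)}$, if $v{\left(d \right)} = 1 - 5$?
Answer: $- \frac{279787}{6} \approx -46631.0$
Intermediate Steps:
$v{\left(d \right)} = -4$
$b{\left(I,E \right)} = \frac{I}{18}$ ($b{\left(I,E \right)} = I \frac{1}{18} = \frac{I}{18}$)
$- \left(-193 - 155\right) \left(-238 + 104\right) - b{\left(-15,v{\left(4 \right)} \right)} = - \left(-193 - 155\right) \left(-238 + 104\right) - \frac{1}{18} \left(-15\right) = - \left(-348\right) \left(-134\right) - - \frac{5}{6} = \left(-1\right) 46632 + \frac{5}{6} = -46632 + \frac{5}{6} = - \frac{279787}{6}$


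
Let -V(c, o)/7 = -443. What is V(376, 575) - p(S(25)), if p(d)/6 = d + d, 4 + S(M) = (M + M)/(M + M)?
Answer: 3137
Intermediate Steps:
S(M) = -3 (S(M) = -4 + (M + M)/(M + M) = -4 + (2*M)/((2*M)) = -4 + (2*M)*(1/(2*M)) = -4 + 1 = -3)
V(c, o) = 3101 (V(c, o) = -7*(-443) = 3101)
p(d) = 12*d (p(d) = 6*(d + d) = 6*(2*d) = 12*d)
V(376, 575) - p(S(25)) = 3101 - 12*(-3) = 3101 - 1*(-36) = 3101 + 36 = 3137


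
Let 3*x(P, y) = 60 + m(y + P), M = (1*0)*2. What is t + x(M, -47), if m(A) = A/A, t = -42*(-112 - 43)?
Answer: 19591/3 ≈ 6530.3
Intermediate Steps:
t = 6510 (t = -42*(-155) = 6510)
m(A) = 1
M = 0 (M = 0*2 = 0)
x(P, y) = 61/3 (x(P, y) = (60 + 1)/3 = (1/3)*61 = 61/3)
t + x(M, -47) = 6510 + 61/3 = 19591/3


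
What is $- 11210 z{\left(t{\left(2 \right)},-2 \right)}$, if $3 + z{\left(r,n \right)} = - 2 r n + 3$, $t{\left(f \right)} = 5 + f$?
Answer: $-313880$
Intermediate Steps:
$z{\left(r,n \right)} = - 2 n r$ ($z{\left(r,n \right)} = -3 + \left(- 2 r n + 3\right) = -3 - \left(-3 + 2 n r\right) = - 2 n r$)
$- 11210 z{\left(t{\left(2 \right)},-2 \right)} = - 11210 \left(\left(-2\right) \left(-2\right) \left(5 + 2\right)\right) = - 11210 \left(\left(-2\right) \left(-2\right) 7\right) = \left(-11210\right) 28 = -313880$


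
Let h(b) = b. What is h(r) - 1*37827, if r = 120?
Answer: -37707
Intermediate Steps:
h(r) - 1*37827 = 120 - 1*37827 = 120 - 37827 = -37707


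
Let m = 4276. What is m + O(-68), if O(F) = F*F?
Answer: 8900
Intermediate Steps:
O(F) = F²
m + O(-68) = 4276 + (-68)² = 4276 + 4624 = 8900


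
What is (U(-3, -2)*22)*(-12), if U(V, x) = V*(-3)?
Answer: -2376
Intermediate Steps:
U(V, x) = -3*V
(U(-3, -2)*22)*(-12) = (-3*(-3)*22)*(-12) = (9*22)*(-12) = 198*(-12) = -2376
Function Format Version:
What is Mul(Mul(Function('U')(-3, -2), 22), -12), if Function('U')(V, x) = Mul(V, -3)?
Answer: -2376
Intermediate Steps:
Function('U')(V, x) = Mul(-3, V)
Mul(Mul(Function('U')(-3, -2), 22), -12) = Mul(Mul(Mul(-3, -3), 22), -12) = Mul(Mul(9, 22), -12) = Mul(198, -12) = -2376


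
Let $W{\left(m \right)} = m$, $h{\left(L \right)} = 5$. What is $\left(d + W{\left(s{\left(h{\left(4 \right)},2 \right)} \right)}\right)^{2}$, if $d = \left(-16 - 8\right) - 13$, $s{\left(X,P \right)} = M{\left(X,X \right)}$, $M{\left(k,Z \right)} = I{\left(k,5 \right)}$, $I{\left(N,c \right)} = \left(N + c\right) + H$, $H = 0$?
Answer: $729$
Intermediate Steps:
$I{\left(N,c \right)} = N + c$ ($I{\left(N,c \right)} = \left(N + c\right) + 0 = N + c$)
$M{\left(k,Z \right)} = 5 + k$ ($M{\left(k,Z \right)} = k + 5 = 5 + k$)
$s{\left(X,P \right)} = 5 + X$
$d = -37$ ($d = -24 - 13 = -37$)
$\left(d + W{\left(s{\left(h{\left(4 \right)},2 \right)} \right)}\right)^{2} = \left(-37 + \left(5 + 5\right)\right)^{2} = \left(-37 + 10\right)^{2} = \left(-27\right)^{2} = 729$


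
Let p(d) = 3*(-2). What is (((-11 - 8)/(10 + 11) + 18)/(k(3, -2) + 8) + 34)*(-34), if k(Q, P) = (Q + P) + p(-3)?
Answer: -85034/63 ≈ -1349.7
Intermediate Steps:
p(d) = -6
k(Q, P) = -6 + P + Q (k(Q, P) = (Q + P) - 6 = (P + Q) - 6 = -6 + P + Q)
(((-11 - 8)/(10 + 11) + 18)/(k(3, -2) + 8) + 34)*(-34) = (((-11 - 8)/(10 + 11) + 18)/((-6 - 2 + 3) + 8) + 34)*(-34) = ((-19/21 + 18)/(-5 + 8) + 34)*(-34) = ((-19*1/21 + 18)/3 + 34)*(-34) = ((-19/21 + 18)*(1/3) + 34)*(-34) = ((359/21)*(1/3) + 34)*(-34) = (359/63 + 34)*(-34) = (2501/63)*(-34) = -85034/63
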